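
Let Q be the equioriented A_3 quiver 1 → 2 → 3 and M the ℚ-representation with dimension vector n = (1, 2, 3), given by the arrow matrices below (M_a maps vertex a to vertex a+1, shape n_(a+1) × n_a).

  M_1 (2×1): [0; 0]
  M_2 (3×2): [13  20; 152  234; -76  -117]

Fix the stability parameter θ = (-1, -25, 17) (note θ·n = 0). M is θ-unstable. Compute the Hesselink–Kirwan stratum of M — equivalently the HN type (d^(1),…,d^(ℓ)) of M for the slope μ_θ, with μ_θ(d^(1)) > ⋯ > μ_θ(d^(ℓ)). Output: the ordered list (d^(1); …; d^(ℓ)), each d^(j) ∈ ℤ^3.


Via rank(M_{q-1}∘⋯∘M_p): M ≅ I[1,1], I[2,3]^2, I[3,3].
μ_θ-semistable layers: μ^(1)=17; μ^(2)=-1; μ^(3)=-25

((0, 0, 3); (1, 0, 0); (0, 2, 0))


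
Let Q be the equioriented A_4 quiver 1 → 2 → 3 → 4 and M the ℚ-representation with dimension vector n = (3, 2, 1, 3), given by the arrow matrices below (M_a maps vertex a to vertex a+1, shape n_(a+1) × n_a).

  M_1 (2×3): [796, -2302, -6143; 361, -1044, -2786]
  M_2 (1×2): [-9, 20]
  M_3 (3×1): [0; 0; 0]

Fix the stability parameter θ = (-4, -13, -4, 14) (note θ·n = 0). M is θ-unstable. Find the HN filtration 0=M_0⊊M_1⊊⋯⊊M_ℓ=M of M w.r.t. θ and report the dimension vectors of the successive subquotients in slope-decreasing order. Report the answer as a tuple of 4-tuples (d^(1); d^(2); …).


Via rank(M_{q-1}∘⋯∘M_p): M ≅ I[1,1], I[1,2], I[1,3], I[4,4]^3.
μ_θ-semistable layers: μ^(1)=14; μ^(2)=-4; μ^(3)=-17/2

((0, 0, 0, 3); (1, 0, 1, 0); (2, 2, 0, 0))


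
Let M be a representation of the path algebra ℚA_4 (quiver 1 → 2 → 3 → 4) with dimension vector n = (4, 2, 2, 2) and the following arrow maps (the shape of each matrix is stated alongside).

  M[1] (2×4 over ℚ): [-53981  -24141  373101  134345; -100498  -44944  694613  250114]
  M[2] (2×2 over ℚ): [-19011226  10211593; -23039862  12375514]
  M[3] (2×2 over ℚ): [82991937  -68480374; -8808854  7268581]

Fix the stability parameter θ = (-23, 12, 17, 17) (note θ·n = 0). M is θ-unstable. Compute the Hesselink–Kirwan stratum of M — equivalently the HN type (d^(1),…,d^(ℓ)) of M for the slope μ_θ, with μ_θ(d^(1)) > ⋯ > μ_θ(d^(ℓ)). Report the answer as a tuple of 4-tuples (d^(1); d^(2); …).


Barcode: M ≅ I[1,1]^2, I[1,4]^2. HN layers by μ_θ (3 steps, strictly decreasing):
  μ^(1)=17; μ^(2)=12; μ^(3)=-23

((0, 0, 2, 2); (0, 2, 0, 0); (4, 0, 0, 0))


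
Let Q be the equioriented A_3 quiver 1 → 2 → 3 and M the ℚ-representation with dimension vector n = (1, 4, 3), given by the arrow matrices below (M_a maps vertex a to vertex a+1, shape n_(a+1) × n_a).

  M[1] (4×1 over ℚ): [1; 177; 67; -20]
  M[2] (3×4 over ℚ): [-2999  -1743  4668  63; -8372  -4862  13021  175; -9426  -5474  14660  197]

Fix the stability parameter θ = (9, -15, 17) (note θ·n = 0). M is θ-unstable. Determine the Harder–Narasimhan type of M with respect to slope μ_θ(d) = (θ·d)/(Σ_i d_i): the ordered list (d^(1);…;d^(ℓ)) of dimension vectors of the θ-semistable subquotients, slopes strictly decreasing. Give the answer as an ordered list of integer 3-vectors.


Barcode: M ≅ I[1,3], I[2,2], I[2,3]^2. HN layers by μ_θ (3 steps, strictly decreasing):
  μ^(1)=17; μ^(2)=-3; μ^(3)=-15

((0, 0, 3); (1, 1, 0); (0, 3, 0))


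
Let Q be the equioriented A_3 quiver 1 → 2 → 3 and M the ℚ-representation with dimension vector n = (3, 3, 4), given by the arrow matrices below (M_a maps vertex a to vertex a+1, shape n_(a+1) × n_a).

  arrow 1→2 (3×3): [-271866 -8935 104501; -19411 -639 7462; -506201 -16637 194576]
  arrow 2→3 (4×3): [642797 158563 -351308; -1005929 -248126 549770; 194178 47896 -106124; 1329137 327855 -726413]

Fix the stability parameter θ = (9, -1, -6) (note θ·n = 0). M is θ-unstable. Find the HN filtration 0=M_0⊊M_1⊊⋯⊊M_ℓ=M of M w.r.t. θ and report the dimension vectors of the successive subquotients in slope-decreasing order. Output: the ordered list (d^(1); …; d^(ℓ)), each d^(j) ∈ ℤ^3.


Interval decomposition of M: I[1,3]^3, I[3,3].
HN type (ℓ=2): μ^(1)=2/3; μ^(2)=-6

((3, 3, 3); (0, 0, 1))


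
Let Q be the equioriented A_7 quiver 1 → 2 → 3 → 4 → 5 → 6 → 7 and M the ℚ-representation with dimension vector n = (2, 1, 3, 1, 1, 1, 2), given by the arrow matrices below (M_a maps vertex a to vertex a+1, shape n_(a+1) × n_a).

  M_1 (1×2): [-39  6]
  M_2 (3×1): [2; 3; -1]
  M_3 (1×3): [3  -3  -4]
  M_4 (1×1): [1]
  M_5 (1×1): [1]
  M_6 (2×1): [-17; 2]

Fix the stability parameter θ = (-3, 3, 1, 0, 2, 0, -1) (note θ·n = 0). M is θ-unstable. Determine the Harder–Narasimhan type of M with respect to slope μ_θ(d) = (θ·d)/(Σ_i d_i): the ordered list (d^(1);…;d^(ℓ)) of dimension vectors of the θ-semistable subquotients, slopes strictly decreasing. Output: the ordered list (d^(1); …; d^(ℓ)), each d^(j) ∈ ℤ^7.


Interval decomposition of M: I[1,1], I[1,7], I[3,3]^2, I[7,7].
HN type (ℓ=4): μ^(1)=1; μ^(2)=5/6; μ^(3)=-1; μ^(4)=-3

((0, 0, 2, 0, 0, 0, 0); (0, 1, 1, 1, 1, 1, 1); (0, 0, 0, 0, 0, 0, 1); (2, 0, 0, 0, 0, 0, 0))


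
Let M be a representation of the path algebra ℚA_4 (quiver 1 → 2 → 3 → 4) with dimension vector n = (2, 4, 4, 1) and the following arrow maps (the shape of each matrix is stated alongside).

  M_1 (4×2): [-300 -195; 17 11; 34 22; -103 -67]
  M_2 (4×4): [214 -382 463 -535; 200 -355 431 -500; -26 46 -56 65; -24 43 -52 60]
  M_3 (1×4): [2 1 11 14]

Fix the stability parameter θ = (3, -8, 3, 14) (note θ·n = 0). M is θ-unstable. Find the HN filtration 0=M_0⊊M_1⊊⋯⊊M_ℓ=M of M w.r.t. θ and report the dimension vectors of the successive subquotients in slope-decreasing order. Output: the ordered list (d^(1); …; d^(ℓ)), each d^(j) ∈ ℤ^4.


Via rank(M_{q-1}∘⋯∘M_p): M ≅ I[1,2], I[1,3], I[2,3], I[2,4], I[3,3].
μ_θ-semistable layers: μ^(1)=14; μ^(2)=3; μ^(3)=-5/2; μ^(4)=-8

((0, 0, 0, 1); (0, 0, 4, 0); (2, 2, 0, 0); (0, 2, 0, 0))


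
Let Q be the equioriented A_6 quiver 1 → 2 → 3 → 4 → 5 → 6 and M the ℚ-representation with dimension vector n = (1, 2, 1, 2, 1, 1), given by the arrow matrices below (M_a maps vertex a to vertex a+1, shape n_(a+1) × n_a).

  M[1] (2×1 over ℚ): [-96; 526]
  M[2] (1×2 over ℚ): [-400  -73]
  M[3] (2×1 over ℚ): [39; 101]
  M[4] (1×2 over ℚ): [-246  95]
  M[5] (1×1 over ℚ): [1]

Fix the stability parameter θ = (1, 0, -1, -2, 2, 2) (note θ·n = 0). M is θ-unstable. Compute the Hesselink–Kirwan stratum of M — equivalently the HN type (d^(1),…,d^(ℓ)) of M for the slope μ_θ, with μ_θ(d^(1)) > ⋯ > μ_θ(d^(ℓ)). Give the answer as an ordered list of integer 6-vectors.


Barcode: M ≅ I[1,6], I[2,2], I[4,4]. HN layers by μ_θ (4 steps, strictly decreasing):
  μ^(1)=2; μ^(2)=0; μ^(3)=-1/2; μ^(4)=-2

((0, 0, 0, 0, 1, 1); (0, 1, 0, 0, 0, 0); (1, 1, 1, 1, 0, 0); (0, 0, 0, 1, 0, 0))


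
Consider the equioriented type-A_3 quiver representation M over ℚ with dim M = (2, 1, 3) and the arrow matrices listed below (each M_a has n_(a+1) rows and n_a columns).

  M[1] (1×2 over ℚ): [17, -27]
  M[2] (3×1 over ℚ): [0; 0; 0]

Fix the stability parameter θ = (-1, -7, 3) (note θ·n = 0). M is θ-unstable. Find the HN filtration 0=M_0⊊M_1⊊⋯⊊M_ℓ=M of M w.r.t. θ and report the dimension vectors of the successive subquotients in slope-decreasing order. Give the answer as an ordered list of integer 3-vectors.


Barcode: M ≅ I[1,1], I[1,2], I[3,3]^3. HN layers by μ_θ (3 steps, strictly decreasing):
  μ^(1)=3; μ^(2)=-1; μ^(3)=-4

((0, 0, 3); (1, 0, 0); (1, 1, 0))


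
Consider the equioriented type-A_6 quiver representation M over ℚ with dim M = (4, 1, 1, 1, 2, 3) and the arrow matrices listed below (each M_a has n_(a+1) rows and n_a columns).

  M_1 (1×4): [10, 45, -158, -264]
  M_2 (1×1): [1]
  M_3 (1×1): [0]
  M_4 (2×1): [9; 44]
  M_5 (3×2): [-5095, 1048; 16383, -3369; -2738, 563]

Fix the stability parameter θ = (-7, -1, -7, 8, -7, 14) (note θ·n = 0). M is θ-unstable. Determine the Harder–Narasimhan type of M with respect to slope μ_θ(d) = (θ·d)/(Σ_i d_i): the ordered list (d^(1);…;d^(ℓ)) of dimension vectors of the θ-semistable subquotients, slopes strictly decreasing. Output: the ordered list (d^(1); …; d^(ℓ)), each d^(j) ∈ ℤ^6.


Barcode: M ≅ I[1,1]^3, I[1,3], I[4,6], I[5,6], I[6,6]. HN layers by μ_θ (4 steps, strictly decreasing):
  μ^(1)=14; μ^(2)=1/2; μ^(3)=-4; μ^(4)=-7

((0, 0, 0, 0, 0, 3); (0, 0, 0, 1, 1, 0); (0, 1, 1, 0, 0, 0); (4, 0, 0, 0, 1, 0))


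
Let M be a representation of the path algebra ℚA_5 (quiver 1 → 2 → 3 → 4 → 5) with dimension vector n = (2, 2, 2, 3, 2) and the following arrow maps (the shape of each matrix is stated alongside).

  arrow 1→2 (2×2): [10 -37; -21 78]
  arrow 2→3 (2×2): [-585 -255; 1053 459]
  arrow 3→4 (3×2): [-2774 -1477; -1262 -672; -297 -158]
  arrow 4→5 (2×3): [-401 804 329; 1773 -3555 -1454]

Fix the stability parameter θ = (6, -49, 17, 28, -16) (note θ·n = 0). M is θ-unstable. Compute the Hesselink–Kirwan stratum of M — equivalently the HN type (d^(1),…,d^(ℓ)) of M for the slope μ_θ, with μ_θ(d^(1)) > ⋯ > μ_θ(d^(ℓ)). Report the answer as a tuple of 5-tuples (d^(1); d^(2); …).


Via rank(M_{q-1}∘⋯∘M_p): M ≅ I[1,2], I[1,5], I[3,5], I[4,4].
μ_θ-semistable layers: μ^(1)=28; μ^(2)=29/3; μ^(3)=-43/2

((0, 0, 0, 1, 0); (0, 0, 2, 2, 2); (2, 2, 0, 0, 0))


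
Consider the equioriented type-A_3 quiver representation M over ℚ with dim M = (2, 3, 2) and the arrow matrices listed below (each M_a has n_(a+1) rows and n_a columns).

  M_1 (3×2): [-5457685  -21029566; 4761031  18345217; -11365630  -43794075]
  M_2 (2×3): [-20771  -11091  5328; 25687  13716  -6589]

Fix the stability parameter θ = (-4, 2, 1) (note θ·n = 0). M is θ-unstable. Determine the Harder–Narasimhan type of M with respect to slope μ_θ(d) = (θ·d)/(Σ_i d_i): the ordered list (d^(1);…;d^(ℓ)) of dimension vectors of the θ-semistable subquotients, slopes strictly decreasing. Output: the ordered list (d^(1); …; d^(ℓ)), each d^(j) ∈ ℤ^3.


Interval decomposition of M: I[1,3]^2, I[2,2].
HN type (ℓ=3): μ^(1)=2; μ^(2)=3/2; μ^(3)=-4

((0, 1, 0); (0, 2, 2); (2, 0, 0))


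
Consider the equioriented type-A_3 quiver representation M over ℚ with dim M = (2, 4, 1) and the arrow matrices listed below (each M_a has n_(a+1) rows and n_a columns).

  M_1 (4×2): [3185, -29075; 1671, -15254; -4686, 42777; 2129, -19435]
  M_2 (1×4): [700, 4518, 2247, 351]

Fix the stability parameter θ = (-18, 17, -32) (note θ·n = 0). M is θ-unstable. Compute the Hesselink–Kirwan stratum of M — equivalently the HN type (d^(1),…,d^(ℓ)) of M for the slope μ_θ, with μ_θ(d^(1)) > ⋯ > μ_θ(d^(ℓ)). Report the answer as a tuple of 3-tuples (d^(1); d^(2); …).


Via rank(M_{q-1}∘⋯∘M_p): M ≅ I[1,2], I[1,3], I[2,2]^2.
μ_θ-semistable layers: μ^(1)=17; μ^(2)=-15/2; μ^(3)=-18

((0, 3, 0); (0, 1, 1); (2, 0, 0))


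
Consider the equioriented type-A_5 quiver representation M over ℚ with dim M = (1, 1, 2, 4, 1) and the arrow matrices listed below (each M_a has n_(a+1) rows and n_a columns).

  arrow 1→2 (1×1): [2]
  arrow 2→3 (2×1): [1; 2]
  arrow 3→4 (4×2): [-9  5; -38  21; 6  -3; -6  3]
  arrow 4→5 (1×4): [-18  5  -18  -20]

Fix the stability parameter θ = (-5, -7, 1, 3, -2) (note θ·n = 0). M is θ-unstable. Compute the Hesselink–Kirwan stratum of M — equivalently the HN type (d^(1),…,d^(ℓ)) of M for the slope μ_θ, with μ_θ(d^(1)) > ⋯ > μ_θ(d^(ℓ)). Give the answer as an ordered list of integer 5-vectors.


Barcode: M ≅ I[1,5], I[3,4], I[4,4]^2. HN layers by μ_θ (4 steps, strictly decreasing):
  μ^(1)=3; μ^(2)=1; μ^(3)=2/3; μ^(4)=-6

((0, 0, 0, 3, 0); (0, 0, 1, 0, 0); (0, 0, 1, 1, 1); (1, 1, 0, 0, 0))


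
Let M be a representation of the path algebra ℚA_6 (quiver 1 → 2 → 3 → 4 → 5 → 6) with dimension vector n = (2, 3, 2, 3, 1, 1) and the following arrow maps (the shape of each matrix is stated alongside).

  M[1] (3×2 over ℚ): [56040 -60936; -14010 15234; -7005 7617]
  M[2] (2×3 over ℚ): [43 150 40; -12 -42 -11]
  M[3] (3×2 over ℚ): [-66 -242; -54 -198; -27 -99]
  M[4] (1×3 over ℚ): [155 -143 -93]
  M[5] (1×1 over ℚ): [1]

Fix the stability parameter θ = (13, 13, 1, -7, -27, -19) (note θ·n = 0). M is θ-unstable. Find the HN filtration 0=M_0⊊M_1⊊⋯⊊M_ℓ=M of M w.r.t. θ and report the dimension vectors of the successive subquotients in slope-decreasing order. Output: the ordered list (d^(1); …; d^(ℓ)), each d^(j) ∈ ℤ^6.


Via rank(M_{q-1}∘⋯∘M_p): M ≅ I[1,1], I[1,6], I[2,2], I[2,3], I[4,4]^2.
μ_θ-semistable layers: μ^(1)=13; μ^(2)=7; μ^(3)=-13/3; μ^(4)=-7

((1, 1, 0, 0, 0, 0); (0, 1, 1, 0, 0, 0); (1, 1, 1, 1, 1, 1); (0, 0, 0, 2, 0, 0))


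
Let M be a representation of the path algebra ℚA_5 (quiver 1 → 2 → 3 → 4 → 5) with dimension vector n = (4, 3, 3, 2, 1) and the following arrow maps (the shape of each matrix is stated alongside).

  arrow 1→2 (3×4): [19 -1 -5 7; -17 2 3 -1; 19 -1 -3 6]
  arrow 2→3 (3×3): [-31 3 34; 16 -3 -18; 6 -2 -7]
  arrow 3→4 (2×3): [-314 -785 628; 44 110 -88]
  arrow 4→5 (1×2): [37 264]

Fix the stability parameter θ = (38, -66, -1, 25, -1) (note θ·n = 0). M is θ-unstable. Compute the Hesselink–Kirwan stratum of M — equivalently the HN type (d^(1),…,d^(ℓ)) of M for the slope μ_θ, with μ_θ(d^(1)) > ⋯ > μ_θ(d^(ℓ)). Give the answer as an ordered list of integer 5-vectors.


Via rank(M_{q-1}∘⋯∘M_p): M ≅ I[1,1], I[1,3]^2, I[1,5], I[4,4].
μ_θ-semistable layers: μ^(1)=38; μ^(2)=25; μ^(3)=12; μ^(4)=-1; μ^(5)=-14

((1, 0, 0, 0, 0); (0, 0, 0, 1, 0); (0, 0, 0, 1, 1); (0, 0, 3, 0, 0); (3, 3, 0, 0, 0))


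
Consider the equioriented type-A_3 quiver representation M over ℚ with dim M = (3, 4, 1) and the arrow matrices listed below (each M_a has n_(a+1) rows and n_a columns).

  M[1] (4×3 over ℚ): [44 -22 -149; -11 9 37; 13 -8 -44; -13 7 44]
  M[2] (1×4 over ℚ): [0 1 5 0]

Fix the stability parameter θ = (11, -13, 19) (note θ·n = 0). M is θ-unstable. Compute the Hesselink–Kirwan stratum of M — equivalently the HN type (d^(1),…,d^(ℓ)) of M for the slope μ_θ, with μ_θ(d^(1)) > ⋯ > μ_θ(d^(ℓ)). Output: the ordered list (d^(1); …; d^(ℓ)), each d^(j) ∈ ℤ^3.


Interval decomposition of M: I[1,2]^2, I[1,3], I[2,2].
HN type (ℓ=3): μ^(1)=19; μ^(2)=-1; μ^(3)=-13

((0, 0, 1); (3, 3, 0); (0, 1, 0))


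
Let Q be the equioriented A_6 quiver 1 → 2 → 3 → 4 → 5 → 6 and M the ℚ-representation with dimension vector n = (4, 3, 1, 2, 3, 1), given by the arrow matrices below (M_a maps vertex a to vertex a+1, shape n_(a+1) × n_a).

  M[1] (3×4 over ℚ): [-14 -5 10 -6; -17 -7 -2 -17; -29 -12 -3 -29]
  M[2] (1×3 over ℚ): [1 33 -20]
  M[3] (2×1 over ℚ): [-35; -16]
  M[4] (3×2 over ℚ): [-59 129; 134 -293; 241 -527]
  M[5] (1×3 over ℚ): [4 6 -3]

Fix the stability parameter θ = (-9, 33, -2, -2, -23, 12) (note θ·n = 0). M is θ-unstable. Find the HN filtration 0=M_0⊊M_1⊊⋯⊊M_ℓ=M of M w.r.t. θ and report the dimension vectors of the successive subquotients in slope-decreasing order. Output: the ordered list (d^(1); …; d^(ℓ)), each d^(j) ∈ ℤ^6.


Interval decomposition of M: I[1,1], I[1,2]^2, I[1,6], I[4,5], I[5,5].
HN type (ℓ=6): μ^(1)=33; μ^(2)=12; μ^(3)=3/2; μ^(4)=-9; μ^(5)=-25/2; μ^(6)=-23

((0, 2, 0, 0, 0, 0); (0, 0, 0, 0, 0, 1); (0, 1, 1, 1, 1, 0); (4, 0, 0, 0, 0, 0); (0, 0, 0, 1, 1, 0); (0, 0, 0, 0, 1, 0))


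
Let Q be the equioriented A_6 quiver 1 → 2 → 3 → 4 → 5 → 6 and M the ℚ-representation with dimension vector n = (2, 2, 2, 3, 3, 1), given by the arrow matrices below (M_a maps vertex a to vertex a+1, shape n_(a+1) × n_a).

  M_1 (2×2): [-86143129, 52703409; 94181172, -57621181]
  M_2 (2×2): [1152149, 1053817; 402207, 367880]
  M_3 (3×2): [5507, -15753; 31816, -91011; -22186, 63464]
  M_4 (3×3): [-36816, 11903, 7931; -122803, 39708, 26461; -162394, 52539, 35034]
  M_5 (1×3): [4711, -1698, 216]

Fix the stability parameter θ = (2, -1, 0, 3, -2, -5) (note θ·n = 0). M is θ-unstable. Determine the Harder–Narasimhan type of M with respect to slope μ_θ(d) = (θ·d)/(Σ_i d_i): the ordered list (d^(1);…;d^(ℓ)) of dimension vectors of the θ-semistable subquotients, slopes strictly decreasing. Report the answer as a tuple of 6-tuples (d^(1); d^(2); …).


Barcode: M ≅ I[1,5], I[1,6], I[4,5]. HN layers by μ_θ (3 steps, strictly decreasing):
  μ^(1)=1/2; μ^(2)=1/3; μ^(3)=-1/2

((0, 0, 0, 2, 2, 0); (1, 1, 1, 0, 0, 0); (1, 1, 1, 1, 1, 1))


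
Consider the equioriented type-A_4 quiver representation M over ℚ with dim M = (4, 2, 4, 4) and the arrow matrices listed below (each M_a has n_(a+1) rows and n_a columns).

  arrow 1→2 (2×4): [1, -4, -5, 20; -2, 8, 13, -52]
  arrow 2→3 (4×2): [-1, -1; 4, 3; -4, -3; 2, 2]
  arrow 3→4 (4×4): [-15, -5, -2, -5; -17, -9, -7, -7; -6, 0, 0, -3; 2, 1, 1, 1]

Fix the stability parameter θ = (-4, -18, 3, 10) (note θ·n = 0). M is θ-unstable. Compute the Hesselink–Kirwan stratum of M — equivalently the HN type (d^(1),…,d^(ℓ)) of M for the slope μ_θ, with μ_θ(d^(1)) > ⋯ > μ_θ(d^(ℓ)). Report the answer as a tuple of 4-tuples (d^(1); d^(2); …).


Via rank(M_{q-1}∘⋯∘M_p): M ≅ I[1,1]^2, I[1,4]^2, I[3,4]^2.
μ_θ-semistable layers: μ^(1)=10; μ^(2)=3; μ^(3)=-4; μ^(4)=-11

((0, 0, 0, 4); (0, 0, 4, 0); (2, 0, 0, 0); (2, 2, 0, 0))


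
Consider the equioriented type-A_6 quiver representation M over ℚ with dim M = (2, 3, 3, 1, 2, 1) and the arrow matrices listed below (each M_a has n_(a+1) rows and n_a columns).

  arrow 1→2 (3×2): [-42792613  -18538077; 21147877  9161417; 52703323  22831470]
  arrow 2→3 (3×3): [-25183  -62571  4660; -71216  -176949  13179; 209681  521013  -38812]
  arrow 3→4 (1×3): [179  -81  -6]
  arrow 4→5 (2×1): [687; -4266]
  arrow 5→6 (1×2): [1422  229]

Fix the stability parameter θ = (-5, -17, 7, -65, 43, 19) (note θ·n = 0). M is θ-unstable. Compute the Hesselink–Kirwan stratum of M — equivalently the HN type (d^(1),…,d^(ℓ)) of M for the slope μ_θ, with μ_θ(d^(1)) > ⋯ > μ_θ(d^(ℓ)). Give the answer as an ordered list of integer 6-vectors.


Barcode: M ≅ I[1,2], I[1,5], I[2,3], I[3,3], I[5,6]. HN layers by μ_θ (6 steps, strictly decreasing):
  μ^(1)=43; μ^(2)=31; μ^(3)=7; μ^(4)=-11; μ^(5)=-17; μ^(6)=-20

((0, 0, 0, 0, 1, 0); (0, 0, 0, 0, 1, 1); (0, 0, 2, 0, 0, 0); (1, 1, 0, 0, 0, 0); (0, 1, 0, 0, 0, 0); (1, 1, 1, 1, 0, 0))


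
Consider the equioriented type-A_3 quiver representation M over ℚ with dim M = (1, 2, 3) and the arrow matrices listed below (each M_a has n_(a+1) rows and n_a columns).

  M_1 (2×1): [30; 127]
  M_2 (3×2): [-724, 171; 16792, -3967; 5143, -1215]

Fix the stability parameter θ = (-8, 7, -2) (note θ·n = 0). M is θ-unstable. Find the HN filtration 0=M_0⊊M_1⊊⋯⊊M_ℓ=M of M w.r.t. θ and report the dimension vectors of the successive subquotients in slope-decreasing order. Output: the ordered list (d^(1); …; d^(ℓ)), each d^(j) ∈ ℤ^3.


Interval decomposition of M: I[1,3], I[2,3], I[3,3].
HN type (ℓ=3): μ^(1)=5/2; μ^(2)=-2; μ^(3)=-8

((0, 2, 2); (0, 0, 1); (1, 0, 0))


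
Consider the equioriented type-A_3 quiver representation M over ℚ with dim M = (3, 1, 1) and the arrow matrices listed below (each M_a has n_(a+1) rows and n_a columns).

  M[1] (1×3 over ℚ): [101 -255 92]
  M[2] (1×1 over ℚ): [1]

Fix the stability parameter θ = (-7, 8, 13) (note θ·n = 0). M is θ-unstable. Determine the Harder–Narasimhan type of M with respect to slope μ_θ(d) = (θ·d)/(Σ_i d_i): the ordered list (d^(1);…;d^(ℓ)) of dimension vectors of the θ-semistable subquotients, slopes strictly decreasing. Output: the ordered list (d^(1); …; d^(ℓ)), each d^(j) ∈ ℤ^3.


Via rank(M_{q-1}∘⋯∘M_p): M ≅ I[1,1]^2, I[1,3].
μ_θ-semistable layers: μ^(1)=13; μ^(2)=8; μ^(3)=-7

((0, 0, 1); (0, 1, 0); (3, 0, 0))


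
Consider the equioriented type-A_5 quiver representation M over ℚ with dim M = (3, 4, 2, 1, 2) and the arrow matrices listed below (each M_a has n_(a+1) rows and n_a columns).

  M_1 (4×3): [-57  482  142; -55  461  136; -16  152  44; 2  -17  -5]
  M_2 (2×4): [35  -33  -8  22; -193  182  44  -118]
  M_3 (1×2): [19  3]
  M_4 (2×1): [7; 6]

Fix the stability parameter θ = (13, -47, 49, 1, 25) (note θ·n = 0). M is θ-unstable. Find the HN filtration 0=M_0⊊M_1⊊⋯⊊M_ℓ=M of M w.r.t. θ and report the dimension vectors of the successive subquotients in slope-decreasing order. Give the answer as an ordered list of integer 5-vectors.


Interval decomposition of M: I[1,2], I[1,3], I[1,5], I[2,2], I[5,5].
HN type (ℓ=4): μ^(1)=49; μ^(2)=25; μ^(3)=-17; μ^(4)=-47

((0, 0, 1, 0, 0); (0, 0, 1, 1, 2); (3, 3, 0, 0, 0); (0, 1, 0, 0, 0))


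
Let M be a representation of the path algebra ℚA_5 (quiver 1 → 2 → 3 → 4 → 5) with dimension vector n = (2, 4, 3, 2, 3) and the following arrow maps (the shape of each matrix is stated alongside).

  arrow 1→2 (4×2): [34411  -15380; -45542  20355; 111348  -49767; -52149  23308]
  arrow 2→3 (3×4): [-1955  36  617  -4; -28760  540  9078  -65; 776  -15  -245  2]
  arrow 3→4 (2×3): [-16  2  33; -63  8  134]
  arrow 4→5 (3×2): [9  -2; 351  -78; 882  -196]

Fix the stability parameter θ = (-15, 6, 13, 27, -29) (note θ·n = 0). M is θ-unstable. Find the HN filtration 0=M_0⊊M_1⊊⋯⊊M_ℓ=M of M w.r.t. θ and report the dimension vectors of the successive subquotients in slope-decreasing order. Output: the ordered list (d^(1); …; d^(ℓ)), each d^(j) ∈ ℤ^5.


Barcode: M ≅ I[1,3], I[1,4], I[2,2], I[2,5], I[5,5]^2. HN layers by μ_θ (6 steps, strictly decreasing):
  μ^(1)=27; μ^(2)=13; μ^(3)=6; μ^(4)=17/4; μ^(5)=-15; μ^(6)=-29

((0, 0, 0, 1, 0); (0, 0, 2, 0, 0); (0, 3, 0, 0, 0); (0, 1, 1, 1, 1); (2, 0, 0, 0, 0); (0, 0, 0, 0, 2))


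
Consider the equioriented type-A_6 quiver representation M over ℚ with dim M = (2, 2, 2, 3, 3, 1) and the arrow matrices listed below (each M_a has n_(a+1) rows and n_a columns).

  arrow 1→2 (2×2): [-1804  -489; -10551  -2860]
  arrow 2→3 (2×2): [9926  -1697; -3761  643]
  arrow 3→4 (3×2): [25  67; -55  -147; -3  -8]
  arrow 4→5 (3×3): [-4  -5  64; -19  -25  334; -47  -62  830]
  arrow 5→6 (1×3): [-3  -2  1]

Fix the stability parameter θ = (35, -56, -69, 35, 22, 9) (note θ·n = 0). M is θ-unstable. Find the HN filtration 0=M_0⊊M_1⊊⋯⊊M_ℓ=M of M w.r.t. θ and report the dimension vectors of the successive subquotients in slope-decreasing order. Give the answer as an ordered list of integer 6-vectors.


Barcode: M ≅ I[1,4], I[1,5], I[4,6], I[5,5]. HN layers by μ_θ (4 steps, strictly decreasing):
  μ^(1)=35; μ^(2)=57/2; μ^(3)=22; μ^(4)=-30

((0, 0, 0, 1, 0, 0); (0, 0, 0, 1, 1, 0); (0, 0, 0, 1, 2, 1); (2, 2, 2, 0, 0, 0))


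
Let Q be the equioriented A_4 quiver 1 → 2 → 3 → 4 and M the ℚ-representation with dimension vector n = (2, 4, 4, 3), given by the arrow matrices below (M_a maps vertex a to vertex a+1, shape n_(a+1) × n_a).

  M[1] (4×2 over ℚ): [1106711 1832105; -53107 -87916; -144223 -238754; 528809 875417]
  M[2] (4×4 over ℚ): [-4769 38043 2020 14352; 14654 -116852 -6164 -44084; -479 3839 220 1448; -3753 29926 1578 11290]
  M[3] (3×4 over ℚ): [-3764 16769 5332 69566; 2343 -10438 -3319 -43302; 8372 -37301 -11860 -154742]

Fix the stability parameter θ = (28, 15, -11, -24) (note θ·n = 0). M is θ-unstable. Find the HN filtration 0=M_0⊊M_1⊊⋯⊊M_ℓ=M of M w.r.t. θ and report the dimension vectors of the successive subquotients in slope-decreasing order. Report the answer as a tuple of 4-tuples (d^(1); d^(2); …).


Barcode: M ≅ I[1,3], I[1,4], I[2,2], I[2,3], I[3,4], I[4,4]. HN layers by μ_θ (5 steps, strictly decreasing):
  μ^(1)=15; μ^(2)=32/3; μ^(3)=2; μ^(4)=-35/2; μ^(5)=-24

((0, 1, 0, 0); (1, 1, 1, 0); (1, 2, 2, 1); (0, 0, 1, 1); (0, 0, 0, 1))


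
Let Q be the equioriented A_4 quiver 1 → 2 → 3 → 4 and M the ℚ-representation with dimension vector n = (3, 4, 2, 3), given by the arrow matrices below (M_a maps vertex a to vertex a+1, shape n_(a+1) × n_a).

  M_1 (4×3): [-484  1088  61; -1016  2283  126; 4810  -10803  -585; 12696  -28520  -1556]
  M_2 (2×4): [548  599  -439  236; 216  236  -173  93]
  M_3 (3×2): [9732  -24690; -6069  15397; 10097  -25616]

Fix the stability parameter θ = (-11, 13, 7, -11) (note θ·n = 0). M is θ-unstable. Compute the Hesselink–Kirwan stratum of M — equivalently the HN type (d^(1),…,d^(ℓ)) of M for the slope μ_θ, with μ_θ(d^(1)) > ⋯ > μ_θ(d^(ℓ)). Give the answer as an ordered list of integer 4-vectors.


Interval decomposition of M: I[1,2], I[1,4]^2, I[2,2], I[4,4].
HN type (ℓ=3): μ^(1)=13; μ^(2)=3; μ^(3)=-11

((0, 2, 0, 0); (0, 2, 2, 2); (3, 0, 0, 1))


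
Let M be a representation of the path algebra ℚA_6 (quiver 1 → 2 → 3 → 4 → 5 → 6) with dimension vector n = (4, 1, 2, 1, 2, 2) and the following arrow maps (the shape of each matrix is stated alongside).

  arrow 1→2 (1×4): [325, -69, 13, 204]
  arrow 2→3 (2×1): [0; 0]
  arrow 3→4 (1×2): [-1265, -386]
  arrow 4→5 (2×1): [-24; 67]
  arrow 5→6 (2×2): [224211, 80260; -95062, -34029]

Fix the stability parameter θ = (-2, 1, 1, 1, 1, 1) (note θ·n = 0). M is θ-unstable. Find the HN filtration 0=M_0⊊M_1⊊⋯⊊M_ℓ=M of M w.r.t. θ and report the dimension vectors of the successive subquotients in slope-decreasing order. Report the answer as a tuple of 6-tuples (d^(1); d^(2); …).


Interval decomposition of M: I[1,1]^3, I[1,2], I[3,3], I[3,6], I[5,6].
HN type (ℓ=2): μ^(1)=1; μ^(2)=-2

((0, 1, 2, 1, 2, 2); (4, 0, 0, 0, 0, 0))


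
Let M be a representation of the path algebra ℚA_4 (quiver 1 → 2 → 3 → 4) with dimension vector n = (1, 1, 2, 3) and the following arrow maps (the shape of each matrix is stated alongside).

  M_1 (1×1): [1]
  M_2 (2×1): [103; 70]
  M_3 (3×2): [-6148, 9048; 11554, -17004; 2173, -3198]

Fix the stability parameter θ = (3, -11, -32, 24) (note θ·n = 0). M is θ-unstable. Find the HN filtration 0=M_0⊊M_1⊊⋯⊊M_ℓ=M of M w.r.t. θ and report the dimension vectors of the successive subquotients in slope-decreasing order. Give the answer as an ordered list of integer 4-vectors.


Via rank(M_{q-1}∘⋯∘M_p): M ≅ I[1,4], I[3,3], I[4,4]^2.
μ_θ-semistable layers: μ^(1)=24; μ^(2)=-40/3; μ^(3)=-32

((0, 0, 0, 3); (1, 1, 1, 0); (0, 0, 1, 0))


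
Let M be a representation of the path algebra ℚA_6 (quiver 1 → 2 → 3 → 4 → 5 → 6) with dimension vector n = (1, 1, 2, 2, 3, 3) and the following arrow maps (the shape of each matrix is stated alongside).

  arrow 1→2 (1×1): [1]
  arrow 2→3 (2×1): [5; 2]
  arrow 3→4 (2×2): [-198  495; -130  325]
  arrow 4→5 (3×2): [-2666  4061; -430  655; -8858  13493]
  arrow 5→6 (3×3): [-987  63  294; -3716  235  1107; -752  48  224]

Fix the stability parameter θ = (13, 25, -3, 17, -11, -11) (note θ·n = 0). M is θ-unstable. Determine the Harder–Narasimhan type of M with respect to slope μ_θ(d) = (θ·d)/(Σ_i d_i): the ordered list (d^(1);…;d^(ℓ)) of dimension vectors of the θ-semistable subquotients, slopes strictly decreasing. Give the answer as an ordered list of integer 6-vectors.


Interval decomposition of M: I[1,3], I[3,5], I[4,4], I[5,6]^2, I[6,6].
HN type (ℓ=5): μ^(1)=17; μ^(2)=35/3; μ^(3)=3; μ^(4)=-3; μ^(5)=-11

((0, 0, 0, 1, 0, 0); (1, 1, 1, 0, 0, 0); (0, 0, 0, 1, 1, 0); (0, 0, 1, 0, 0, 0); (0, 0, 0, 0, 2, 3))


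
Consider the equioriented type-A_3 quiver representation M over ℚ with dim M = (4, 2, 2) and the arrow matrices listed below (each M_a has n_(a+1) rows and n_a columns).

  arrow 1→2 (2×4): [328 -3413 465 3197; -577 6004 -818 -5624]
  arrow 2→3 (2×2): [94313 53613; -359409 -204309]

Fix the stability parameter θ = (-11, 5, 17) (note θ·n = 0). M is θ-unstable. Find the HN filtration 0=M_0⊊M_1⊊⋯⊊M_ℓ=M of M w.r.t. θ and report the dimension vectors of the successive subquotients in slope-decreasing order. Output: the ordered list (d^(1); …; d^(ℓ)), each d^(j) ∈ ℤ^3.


Via rank(M_{q-1}∘⋯∘M_p): M ≅ I[1,1]^2, I[1,2], I[1,3], I[3,3].
μ_θ-semistable layers: μ^(1)=17; μ^(2)=5; μ^(3)=-11

((0, 0, 2); (0, 2, 0); (4, 0, 0))


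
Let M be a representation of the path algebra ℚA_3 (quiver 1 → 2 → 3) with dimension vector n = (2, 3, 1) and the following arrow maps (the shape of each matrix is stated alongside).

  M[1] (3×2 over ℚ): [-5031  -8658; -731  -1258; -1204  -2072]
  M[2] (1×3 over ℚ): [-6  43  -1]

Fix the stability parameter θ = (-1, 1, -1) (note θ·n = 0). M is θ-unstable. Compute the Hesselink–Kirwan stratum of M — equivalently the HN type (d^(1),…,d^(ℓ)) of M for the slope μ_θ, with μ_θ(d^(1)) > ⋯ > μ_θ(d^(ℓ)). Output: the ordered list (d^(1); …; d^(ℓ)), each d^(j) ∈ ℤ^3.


Interval decomposition of M: I[1,1], I[1,3], I[2,2]^2.
HN type (ℓ=3): μ^(1)=1; μ^(2)=0; μ^(3)=-1

((0, 2, 0); (0, 1, 1); (2, 0, 0))


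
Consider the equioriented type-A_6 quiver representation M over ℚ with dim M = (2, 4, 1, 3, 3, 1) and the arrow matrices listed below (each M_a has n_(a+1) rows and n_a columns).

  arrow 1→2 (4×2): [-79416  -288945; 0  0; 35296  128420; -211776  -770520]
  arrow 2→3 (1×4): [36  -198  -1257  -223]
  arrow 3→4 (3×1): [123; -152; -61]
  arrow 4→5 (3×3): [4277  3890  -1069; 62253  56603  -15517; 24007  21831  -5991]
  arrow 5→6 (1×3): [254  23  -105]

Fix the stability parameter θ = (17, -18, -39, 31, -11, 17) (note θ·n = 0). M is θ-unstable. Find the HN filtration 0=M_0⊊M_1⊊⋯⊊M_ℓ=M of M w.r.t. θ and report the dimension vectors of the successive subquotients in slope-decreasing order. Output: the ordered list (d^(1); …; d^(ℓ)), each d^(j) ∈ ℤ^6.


Interval decomposition of M: I[1,1], I[1,2], I[2,2]^2, I[2,4], I[4,5], I[4,6], I[5,5].
HN type (ℓ=7): μ^(1)=31; μ^(2)=17; μ^(3)=10; μ^(4)=-1/2; μ^(5)=-11; μ^(6)=-18; μ^(7)=-57/2

((0, 0, 0, 1, 0, 0); (1, 0, 0, 0, 0, 1); (0, 0, 0, 2, 2, 0); (1, 1, 0, 0, 0, 0); (0, 0, 0, 0, 1, 0); (0, 2, 0, 0, 0, 0); (0, 1, 1, 0, 0, 0))


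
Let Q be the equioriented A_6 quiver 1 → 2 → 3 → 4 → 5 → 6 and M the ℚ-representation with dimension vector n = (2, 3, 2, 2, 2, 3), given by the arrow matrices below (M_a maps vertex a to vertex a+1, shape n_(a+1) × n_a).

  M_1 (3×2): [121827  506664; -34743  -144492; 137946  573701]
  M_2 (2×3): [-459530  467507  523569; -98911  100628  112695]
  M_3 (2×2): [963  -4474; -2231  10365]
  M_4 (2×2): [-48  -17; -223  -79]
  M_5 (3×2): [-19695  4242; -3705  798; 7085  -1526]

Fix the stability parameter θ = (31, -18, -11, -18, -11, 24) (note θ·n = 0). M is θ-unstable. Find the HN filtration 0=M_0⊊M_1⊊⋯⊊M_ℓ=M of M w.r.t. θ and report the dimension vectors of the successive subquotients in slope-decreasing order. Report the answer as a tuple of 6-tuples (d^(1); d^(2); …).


Via rank(M_{q-1}∘⋯∘M_p): M ≅ I[1,2], I[1,6], I[2,5], I[6,6]^2.
μ_θ-semistable layers: μ^(1)=24; μ^(2)=13/2; μ^(3)=-27/5; μ^(4)=-11; μ^(5)=-29/2; μ^(6)=-18

((0, 0, 0, 0, 0, 3); (1, 1, 0, 0, 0, 0); (1, 1, 1, 1, 1, 0); (0, 0, 0, 0, 1, 0); (0, 0, 1, 1, 0, 0); (0, 1, 0, 0, 0, 0))


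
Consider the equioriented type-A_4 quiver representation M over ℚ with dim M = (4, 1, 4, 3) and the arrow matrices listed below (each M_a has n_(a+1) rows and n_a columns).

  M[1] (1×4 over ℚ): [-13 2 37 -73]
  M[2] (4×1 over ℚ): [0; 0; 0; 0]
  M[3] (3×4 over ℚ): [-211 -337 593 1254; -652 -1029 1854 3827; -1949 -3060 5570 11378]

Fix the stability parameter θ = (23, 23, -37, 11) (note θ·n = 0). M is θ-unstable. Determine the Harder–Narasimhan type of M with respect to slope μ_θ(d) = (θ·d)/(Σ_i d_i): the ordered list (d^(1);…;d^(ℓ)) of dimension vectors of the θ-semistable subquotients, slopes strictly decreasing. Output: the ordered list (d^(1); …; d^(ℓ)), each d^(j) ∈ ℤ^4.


Interval decomposition of M: I[1,1]^3, I[1,2], I[3,3], I[3,4]^3.
HN type (ℓ=3): μ^(1)=23; μ^(2)=11; μ^(3)=-37

((4, 1, 0, 0); (0, 0, 0, 3); (0, 0, 4, 0))


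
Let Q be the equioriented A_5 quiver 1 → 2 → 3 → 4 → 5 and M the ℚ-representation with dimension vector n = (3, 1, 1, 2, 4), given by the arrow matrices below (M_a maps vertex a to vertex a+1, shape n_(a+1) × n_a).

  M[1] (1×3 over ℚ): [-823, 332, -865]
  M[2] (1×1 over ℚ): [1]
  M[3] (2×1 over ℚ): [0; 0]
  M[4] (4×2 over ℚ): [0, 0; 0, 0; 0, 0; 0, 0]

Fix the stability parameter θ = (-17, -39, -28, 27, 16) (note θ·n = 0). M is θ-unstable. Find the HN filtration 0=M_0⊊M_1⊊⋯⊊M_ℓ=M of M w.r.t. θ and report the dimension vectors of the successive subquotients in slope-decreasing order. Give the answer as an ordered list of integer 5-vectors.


Interval decomposition of M: I[1,1]^2, I[1,3], I[4,4]^2, I[5,5]^4.
HN type (ℓ=4): μ^(1)=27; μ^(2)=16; μ^(3)=-17; μ^(4)=-28

((0, 0, 0, 2, 0); (0, 0, 0, 0, 4); (2, 0, 0, 0, 0); (1, 1, 1, 0, 0))


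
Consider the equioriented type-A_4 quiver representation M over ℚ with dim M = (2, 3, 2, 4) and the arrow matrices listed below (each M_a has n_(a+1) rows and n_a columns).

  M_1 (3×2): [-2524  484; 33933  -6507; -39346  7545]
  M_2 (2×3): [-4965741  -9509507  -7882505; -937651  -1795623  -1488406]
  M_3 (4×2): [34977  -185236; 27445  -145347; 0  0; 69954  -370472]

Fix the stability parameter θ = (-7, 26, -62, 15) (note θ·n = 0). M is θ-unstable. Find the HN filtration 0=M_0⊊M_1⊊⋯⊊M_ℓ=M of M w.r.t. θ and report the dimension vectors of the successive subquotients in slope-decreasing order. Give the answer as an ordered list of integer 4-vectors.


Via rank(M_{q-1}∘⋯∘M_p): M ≅ I[1,4]^2, I[2,2], I[4,4]^2.
μ_θ-semistable layers: μ^(1)=26; μ^(2)=15; μ^(3)=-43/3

((0, 1, 0, 0); (0, 0, 0, 4); (2, 2, 2, 0))


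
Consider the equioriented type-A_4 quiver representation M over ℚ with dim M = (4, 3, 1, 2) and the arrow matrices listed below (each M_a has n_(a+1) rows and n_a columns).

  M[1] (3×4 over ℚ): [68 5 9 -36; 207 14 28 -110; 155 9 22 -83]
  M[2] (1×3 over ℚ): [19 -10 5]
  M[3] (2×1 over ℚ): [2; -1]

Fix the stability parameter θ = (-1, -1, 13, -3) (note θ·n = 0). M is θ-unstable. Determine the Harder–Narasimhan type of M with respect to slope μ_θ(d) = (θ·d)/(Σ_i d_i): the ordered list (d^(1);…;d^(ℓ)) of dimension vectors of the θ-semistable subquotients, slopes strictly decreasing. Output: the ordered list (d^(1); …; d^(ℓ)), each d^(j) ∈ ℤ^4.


Barcode: M ≅ I[1,1], I[1,2]^2, I[1,4], I[4,4]. HN layers by μ_θ (3 steps, strictly decreasing):
  μ^(1)=5; μ^(2)=-1; μ^(3)=-3

((0, 0, 1, 1); (4, 3, 0, 0); (0, 0, 0, 1))


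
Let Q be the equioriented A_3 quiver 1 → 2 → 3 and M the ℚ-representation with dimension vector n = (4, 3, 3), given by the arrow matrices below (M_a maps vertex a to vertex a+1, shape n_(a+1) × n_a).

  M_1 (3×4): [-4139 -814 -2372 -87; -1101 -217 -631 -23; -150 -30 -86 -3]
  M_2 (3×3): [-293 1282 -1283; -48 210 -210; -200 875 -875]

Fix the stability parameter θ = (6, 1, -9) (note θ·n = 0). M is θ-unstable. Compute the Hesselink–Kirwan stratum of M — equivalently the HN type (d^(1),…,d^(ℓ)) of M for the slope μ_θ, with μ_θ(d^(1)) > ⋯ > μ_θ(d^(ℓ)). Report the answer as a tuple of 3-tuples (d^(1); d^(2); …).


Barcode: M ≅ I[1,1], I[1,2], I[1,3]^2, I[3,3]. HN layers by μ_θ (4 steps, strictly decreasing):
  μ^(1)=6; μ^(2)=7/2; μ^(3)=-2/3; μ^(4)=-9

((1, 0, 0); (1, 1, 0); (2, 2, 2); (0, 0, 1))


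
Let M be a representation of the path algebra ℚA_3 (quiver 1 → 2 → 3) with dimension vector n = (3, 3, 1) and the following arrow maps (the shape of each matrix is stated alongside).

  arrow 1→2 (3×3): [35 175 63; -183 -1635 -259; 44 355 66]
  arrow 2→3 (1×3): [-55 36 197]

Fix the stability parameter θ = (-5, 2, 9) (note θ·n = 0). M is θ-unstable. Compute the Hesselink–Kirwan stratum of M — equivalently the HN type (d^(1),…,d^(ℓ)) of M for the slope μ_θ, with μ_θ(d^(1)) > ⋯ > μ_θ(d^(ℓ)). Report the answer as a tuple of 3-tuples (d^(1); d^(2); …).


Interval decomposition of M: I[1,1], I[1,2], I[1,3], I[2,2].
HN type (ℓ=3): μ^(1)=9; μ^(2)=2; μ^(3)=-5

((0, 0, 1); (0, 3, 0); (3, 0, 0))


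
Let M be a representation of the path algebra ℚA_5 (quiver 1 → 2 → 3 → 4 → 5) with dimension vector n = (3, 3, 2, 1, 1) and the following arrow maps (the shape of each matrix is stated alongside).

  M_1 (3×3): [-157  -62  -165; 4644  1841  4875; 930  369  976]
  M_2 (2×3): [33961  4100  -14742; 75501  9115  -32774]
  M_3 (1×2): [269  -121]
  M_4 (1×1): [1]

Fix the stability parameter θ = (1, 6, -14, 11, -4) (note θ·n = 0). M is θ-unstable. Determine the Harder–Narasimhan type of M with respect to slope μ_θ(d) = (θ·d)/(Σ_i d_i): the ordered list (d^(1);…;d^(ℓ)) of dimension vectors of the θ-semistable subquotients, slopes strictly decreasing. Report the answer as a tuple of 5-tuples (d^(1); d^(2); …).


Barcode: M ≅ I[1,2], I[1,3], I[1,5]. HN layers by μ_θ (4 steps, strictly decreasing):
  μ^(1)=6; μ^(2)=7/2; μ^(3)=1; μ^(4)=-7/3

((0, 1, 0, 0, 0); (0, 0, 0, 1, 1); (1, 0, 0, 0, 0); (2, 2, 2, 0, 0))


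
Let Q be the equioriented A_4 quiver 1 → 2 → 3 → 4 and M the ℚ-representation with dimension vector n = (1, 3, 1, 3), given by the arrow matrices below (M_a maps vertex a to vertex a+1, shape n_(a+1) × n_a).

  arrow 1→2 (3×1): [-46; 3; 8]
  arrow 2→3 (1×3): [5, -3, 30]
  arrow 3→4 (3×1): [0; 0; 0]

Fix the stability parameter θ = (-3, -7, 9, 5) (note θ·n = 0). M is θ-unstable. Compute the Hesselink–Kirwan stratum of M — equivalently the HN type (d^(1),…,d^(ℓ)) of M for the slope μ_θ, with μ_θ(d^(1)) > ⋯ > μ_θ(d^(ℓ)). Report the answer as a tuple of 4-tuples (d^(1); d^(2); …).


Via rank(M_{q-1}∘⋯∘M_p): M ≅ I[1,3], I[2,2]^2, I[4,4]^3.
μ_θ-semistable layers: μ^(1)=9; μ^(2)=5; μ^(3)=-5; μ^(4)=-7

((0, 0, 1, 0); (0, 0, 0, 3); (1, 1, 0, 0); (0, 2, 0, 0))


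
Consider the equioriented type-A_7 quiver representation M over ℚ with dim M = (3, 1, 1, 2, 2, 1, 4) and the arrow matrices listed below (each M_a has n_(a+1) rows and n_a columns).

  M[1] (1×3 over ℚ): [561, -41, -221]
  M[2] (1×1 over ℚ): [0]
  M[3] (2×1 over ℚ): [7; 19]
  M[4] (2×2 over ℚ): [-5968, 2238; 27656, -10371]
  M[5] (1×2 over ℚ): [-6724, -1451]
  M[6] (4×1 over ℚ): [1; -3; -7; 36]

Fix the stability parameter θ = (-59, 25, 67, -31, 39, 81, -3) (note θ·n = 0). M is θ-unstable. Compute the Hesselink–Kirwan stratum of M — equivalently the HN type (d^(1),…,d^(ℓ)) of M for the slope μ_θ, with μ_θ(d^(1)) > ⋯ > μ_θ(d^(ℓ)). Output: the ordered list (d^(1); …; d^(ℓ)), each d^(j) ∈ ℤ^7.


Via rank(M_{q-1}∘⋯∘M_p): M ≅ I[1,1]^2, I[1,2], I[3,7], I[4,4], I[5,5], I[7,7]^3.
μ_θ-semistable layers: μ^(1)=39; μ^(2)=25; μ^(3)=18; μ^(4)=-3; μ^(5)=-31; μ^(6)=-59

((0, 0, 0, 0, 2, 1, 1); (0, 1, 0, 0, 0, 0, 0); (0, 0, 1, 1, 0, 0, 0); (0, 0, 0, 0, 0, 0, 3); (0, 0, 0, 1, 0, 0, 0); (3, 0, 0, 0, 0, 0, 0))


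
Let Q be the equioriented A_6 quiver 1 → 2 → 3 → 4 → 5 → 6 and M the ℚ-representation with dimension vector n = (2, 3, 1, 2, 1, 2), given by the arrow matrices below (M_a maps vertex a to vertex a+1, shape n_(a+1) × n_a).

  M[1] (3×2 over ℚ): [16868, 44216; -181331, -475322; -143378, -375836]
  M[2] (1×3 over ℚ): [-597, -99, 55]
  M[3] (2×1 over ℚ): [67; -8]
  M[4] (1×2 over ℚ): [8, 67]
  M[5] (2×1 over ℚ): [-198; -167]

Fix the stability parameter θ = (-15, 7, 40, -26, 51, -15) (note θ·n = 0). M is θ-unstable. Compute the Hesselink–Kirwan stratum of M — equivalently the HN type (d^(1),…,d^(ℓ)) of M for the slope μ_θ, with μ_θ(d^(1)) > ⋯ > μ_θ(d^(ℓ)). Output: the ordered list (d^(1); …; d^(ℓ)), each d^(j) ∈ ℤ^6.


Via rank(M_{q-1}∘⋯∘M_p): M ≅ I[1,1], I[1,4], I[2,2]^2, I[4,6], I[6,6].
μ_θ-semistable layers: μ^(1)=18; μ^(2)=7; μ^(3)=-15; μ^(4)=-26

((0, 0, 0, 0, 1, 1); (0, 3, 1, 1, 0, 0); (2, 0, 0, 0, 0, 1); (0, 0, 0, 1, 0, 0))
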